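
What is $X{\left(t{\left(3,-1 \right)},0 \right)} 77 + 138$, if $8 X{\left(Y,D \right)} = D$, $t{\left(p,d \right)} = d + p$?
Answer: $138$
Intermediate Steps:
$X{\left(Y,D \right)} = \frac{D}{8}$
$X{\left(t{\left(3,-1 \right)},0 \right)} 77 + 138 = \frac{1}{8} \cdot 0 \cdot 77 + 138 = 0 \cdot 77 + 138 = 0 + 138 = 138$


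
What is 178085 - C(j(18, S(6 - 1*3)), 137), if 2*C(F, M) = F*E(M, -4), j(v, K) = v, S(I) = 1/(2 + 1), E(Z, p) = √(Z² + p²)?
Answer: 178085 - 153*√65 ≈ 1.7685e+5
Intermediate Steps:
S(I) = ⅓ (S(I) = 1/3 = ⅓)
C(F, M) = F*√(16 + M²)/2 (C(F, M) = (F*√(M² + (-4)²))/2 = (F*√(M² + 16))/2 = (F*√(16 + M²))/2 = F*√(16 + M²)/2)
178085 - C(j(18, S(6 - 1*3)), 137) = 178085 - 18*√(16 + 137²)/2 = 178085 - 18*√(16 + 18769)/2 = 178085 - 18*√18785/2 = 178085 - 18*17*√65/2 = 178085 - 153*√65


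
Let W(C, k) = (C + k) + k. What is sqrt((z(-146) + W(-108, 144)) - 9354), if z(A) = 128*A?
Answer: I*sqrt(27862) ≈ 166.92*I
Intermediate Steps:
W(C, k) = C + 2*k
sqrt((z(-146) + W(-108, 144)) - 9354) = sqrt((128*(-146) + (-108 + 2*144)) - 9354) = sqrt((-18688 + (-108 + 288)) - 9354) = sqrt((-18688 + 180) - 9354) = sqrt(-18508 - 9354) = sqrt(-27862) = I*sqrt(27862)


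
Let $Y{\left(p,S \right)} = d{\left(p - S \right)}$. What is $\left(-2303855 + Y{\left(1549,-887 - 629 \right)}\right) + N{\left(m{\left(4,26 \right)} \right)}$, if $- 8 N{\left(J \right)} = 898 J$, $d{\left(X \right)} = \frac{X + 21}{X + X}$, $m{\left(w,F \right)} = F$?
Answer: $- \frac{14140518469}{6130} \approx -2.3068 \cdot 10^{6}$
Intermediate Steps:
$d{\left(X \right)} = \frac{21 + X}{2 X}$
$N{\left(J \right)} = - \frac{449 J}{4}$ ($N{\left(J \right)} = - \frac{898 J}{8} = - \frac{449 J}{4}$)
$Y{\left(p,S \right)} = \frac{21 + p - S}{2 \left(p - S\right)}$ ($Y{\left(p,S \right)} = \frac{21 - \left(S - p\right)}{2 \left(p - S\right)} = \frac{21 + p - S}{2 \left(p - S\right)}$)
$\left(-2303855 + Y{\left(1549,-887 - 629 \right)}\right) + N{\left(m{\left(4,26 \right)} \right)} = \left(-2303855 + \frac{-21 - 1516 - 1549}{2 \left(\left(-887 - 629\right) - 1549\right)}\right) - \frac{5837}{2} = \left(-2303855 + \frac{-21 - 1516 - 1549}{2 \left(-1516 - 1549\right)}\right) - \frac{5837}{2} = \left(-2303855 + \frac{1}{2} \frac{1}{-3065} \left(-3086\right)\right) - \frac{5837}{2} = \left(-2303855 + \frac{1}{2} \left(- \frac{1}{3065}\right) \left(-3086\right)\right) - \frac{5837}{2} = \left(-2303855 + \frac{1543}{3065}\right) - \frac{5837}{2} = - \frac{7061314032}{3065} - \frac{5837}{2} = - \frac{14140518469}{6130}$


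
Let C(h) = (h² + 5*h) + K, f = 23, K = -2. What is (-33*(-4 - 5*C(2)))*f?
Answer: 48576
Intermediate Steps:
C(h) = -2 + h² + 5*h (C(h) = (h² + 5*h) - 2 = -2 + h² + 5*h)
(-33*(-4 - 5*C(2)))*f = -33*(-4 - 5*(-2 + 2² + 5*2))*23 = -33*(-4 - 5*(-2 + 4 + 10))*23 = -33*(-4 - 5*12)*23 = -33*(-4 - 60)*23 = -33*(-64)*23 = 2112*23 = 48576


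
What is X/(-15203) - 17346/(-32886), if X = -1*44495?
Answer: 41118424/11903949 ≈ 3.4542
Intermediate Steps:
X = -44495
X/(-15203) - 17346/(-32886) = -44495/(-15203) - 17346/(-32886) = -44495*(-1/15203) - 17346*(-1/32886) = 44495/15203 + 413/783 = 41118424/11903949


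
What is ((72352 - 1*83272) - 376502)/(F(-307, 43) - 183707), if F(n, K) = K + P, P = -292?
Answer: 193711/91978 ≈ 2.1061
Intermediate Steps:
F(n, K) = -292 + K (F(n, K) = K - 292 = -292 + K)
((72352 - 1*83272) - 376502)/(F(-307, 43) - 183707) = ((72352 - 1*83272) - 376502)/((-292 + 43) - 183707) = ((72352 - 83272) - 376502)/(-249 - 183707) = (-10920 - 376502)/(-183956) = -387422*(-1/183956) = 193711/91978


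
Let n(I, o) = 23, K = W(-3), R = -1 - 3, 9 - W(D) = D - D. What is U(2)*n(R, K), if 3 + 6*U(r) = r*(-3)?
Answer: -69/2 ≈ -34.500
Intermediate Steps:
W(D) = 9 (W(D) = 9 - (D - D) = 9 - 1*0 = 9 + 0 = 9)
R = -4
K = 9
U(r) = -½ - r/2 (U(r) = -½ + (r*(-3))/6 = -½ + (-3*r)/6 = -½ - r/2)
U(2)*n(R, K) = (-½ - ½*2)*23 = (-½ - 1)*23 = -3/2*23 = -69/2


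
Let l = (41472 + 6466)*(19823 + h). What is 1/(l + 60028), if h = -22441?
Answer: -1/125441656 ≈ -7.9718e-9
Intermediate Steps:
l = -125501684 (l = (41472 + 6466)*(19823 - 22441) = 47938*(-2618) = -125501684)
1/(l + 60028) = 1/(-125501684 + 60028) = 1/(-125441656) = -1/125441656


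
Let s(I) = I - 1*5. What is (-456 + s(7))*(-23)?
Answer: 10442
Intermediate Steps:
s(I) = -5 + I (s(I) = I - 5 = -5 + I)
(-456 + s(7))*(-23) = (-456 + (-5 + 7))*(-23) = (-456 + 2)*(-23) = -454*(-23) = 10442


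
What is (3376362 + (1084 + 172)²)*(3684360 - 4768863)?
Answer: -5372517242694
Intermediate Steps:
(3376362 + (1084 + 172)²)*(3684360 - 4768863) = (3376362 + 1256²)*(-1084503) = (3376362 + 1577536)*(-1084503) = 4953898*(-1084503) = -5372517242694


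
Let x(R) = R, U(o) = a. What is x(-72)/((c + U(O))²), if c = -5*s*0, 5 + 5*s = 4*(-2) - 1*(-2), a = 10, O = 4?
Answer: -18/25 ≈ -0.72000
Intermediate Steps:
s = -11/5 (s = -1 + (4*(-2) - 1*(-2))/5 = -1 + (-8 + 2)/5 = -1 + (⅕)*(-6) = -1 - 6/5 = -11/5 ≈ -2.2000)
U(o) = 10
c = 0 (c = -5*(-11/5)*0 = 11*0 = 0)
x(-72)/((c + U(O))²) = -72/(0 + 10)² = -72/(10²) = -72/100 = -72*1/100 = -18/25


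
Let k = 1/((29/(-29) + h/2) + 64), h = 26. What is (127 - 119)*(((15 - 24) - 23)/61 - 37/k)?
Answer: -1372512/61 ≈ -22500.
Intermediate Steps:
k = 1/76 (k = 1/((29/(-29) + 26/2) + 64) = 1/((29*(-1/29) + 26*(½)) + 64) = 1/((-1 + 13) + 64) = 1/(12 + 64) = 1/76 ≈ 0.013158)
(127 - 119)*(((15 - 24) - 23)/61 - 37/k) = (127 - 119)*(((15 - 24) - 23)/61 - 37/1/76) = 8*((-9 - 23)*(1/61) - 37*76) = 8*(-32*1/61 - 2812) = 8*(-32/61 - 2812) = 8*(-171564/61) = -1372512/61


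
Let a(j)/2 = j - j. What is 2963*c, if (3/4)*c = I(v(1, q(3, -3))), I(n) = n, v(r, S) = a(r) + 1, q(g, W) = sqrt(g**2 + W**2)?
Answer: 11852/3 ≈ 3950.7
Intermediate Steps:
a(j) = 0 (a(j) = 2*(j - j) = 2*0 = 0)
q(g, W) = sqrt(W**2 + g**2)
v(r, S) = 1 (v(r, S) = 0 + 1 = 1)
c = 4/3 (c = (4/3)*1 = 4/3 ≈ 1.3333)
2963*c = 2963*(4/3) = 11852/3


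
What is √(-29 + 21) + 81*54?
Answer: 4374 + 2*I*√2 ≈ 4374.0 + 2.8284*I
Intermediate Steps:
√(-29 + 21) + 81*54 = √(-8) + 4374 = 2*I*√2 + 4374 = 4374 + 2*I*√2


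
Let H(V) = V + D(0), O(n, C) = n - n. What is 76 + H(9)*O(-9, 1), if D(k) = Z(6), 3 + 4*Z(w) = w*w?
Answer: 76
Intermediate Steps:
O(n, C) = 0
Z(w) = -3/4 + w**2/4 (Z(w) = -3/4 + (w*w)/4 = -3/4 + w**2/4)
D(k) = 33/4 (D(k) = -3/4 + (1/4)*6**2 = -3/4 + (1/4)*36 = -3/4 + 9 = 33/4)
H(V) = 33/4 + V (H(V) = V + 33/4 = 33/4 + V)
76 + H(9)*O(-9, 1) = 76 + (33/4 + 9)*0 = 76 + (69/4)*0 = 76 + 0 = 76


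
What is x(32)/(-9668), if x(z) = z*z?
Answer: -256/2417 ≈ -0.10592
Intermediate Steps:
x(z) = z²
x(32)/(-9668) = 32²/(-9668) = 1024*(-1/9668) = -256/2417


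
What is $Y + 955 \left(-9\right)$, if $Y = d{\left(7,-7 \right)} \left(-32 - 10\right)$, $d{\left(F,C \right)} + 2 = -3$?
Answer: $-8385$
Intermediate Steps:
$d{\left(F,C \right)} = -5$ ($d{\left(F,C \right)} = -2 - 3 = -5$)
$Y = 210$ ($Y = - 5 \left(-32 - 10\right) = \left(-5\right) \left(-42\right) = 210$)
$Y + 955 \left(-9\right) = 210 + 955 \left(-9\right) = 210 - 8595 = -8385$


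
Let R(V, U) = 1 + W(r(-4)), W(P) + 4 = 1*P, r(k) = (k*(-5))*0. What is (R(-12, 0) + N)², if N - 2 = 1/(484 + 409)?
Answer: 795664/797449 ≈ 0.99776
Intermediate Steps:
r(k) = 0 (r(k) = -5*k*0 = 0)
W(P) = -4 + P (W(P) = -4 + 1*P = -4 + P)
R(V, U) = -3 (R(V, U) = 1 + (-4 + 0) = 1 - 4 = -3)
N = 1787/893 (N = 2 + 1/(484 + 409) = 2 + 1/893 = 1787/893 ≈ 2.0011)
(R(-12, 0) + N)² = (-3 + 1787/893)² = (-892/893)² = 795664/797449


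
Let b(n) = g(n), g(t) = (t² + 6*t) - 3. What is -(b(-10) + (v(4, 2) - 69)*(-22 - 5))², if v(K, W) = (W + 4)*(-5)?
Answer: -7344100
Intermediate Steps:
v(K, W) = -20 - 5*W (v(K, W) = (4 + W)*(-5) = -20 - 5*W)
g(t) = -3 + t² + 6*t
b(n) = -3 + n² + 6*n
-(b(-10) + (v(4, 2) - 69)*(-22 - 5))² = -((-3 + (-10)² + 6*(-10)) + ((-20 - 5*2) - 69)*(-22 - 5))² = -((-3 + 100 - 60) + ((-20 - 10) - 69)*(-27))² = -(37 + (-30 - 69)*(-27))² = -(37 - 99*(-27))² = -(37 + 2673)² = -1*2710² = -1*7344100 = -7344100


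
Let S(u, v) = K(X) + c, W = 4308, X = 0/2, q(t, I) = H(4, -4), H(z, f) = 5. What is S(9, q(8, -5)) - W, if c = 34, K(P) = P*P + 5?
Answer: -4269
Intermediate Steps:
q(t, I) = 5
X = 0 (X = 0*(½) = 0)
K(P) = 5 + P² (K(P) = P² + 5 = 5 + P²)
S(u, v) = 39 (S(u, v) = (5 + 0²) + 34 = (5 + 0) + 34 = 5 + 34 = 39)
S(9, q(8, -5)) - W = 39 - 1*4308 = 39 - 4308 = -4269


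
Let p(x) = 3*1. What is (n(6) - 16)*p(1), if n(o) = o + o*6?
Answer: 78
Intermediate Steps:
p(x) = 3
n(o) = 7*o (n(o) = o + 6*o = 7*o)
(n(6) - 16)*p(1) = (7*6 - 16)*3 = (42 - 16)*3 = 26*3 = 78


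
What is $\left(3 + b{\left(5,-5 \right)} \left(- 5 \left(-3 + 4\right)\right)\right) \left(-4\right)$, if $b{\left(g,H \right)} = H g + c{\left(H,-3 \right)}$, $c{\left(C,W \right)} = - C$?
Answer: $-412$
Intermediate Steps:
$b{\left(g,H \right)} = - H + H g$ ($b{\left(g,H \right)} = H g - H = - H + H g$)
$\left(3 + b{\left(5,-5 \right)} \left(- 5 \left(-3 + 4\right)\right)\right) \left(-4\right) = \left(3 + - 5 \left(-1 + 5\right) \left(- 5 \left(-3 + 4\right)\right)\right) \left(-4\right) = \left(3 + \left(-5\right) 4 \left(\left(-5\right) 1\right)\right) \left(-4\right) = \left(3 - -100\right) \left(-4\right) = \left(3 + 100\right) \left(-4\right) = 103 \left(-4\right) = -412$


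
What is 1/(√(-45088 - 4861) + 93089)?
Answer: 93089/8665611870 - I*√49949/8665611870 ≈ 1.0742e-5 - 2.5791e-8*I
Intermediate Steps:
1/(√(-45088 - 4861) + 93089) = 1/(√(-49949) + 93089) = 1/(I*√49949 + 93089) = 1/(93089 + I*√49949)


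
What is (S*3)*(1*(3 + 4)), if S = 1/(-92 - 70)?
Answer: -7/54 ≈ -0.12963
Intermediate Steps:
S = -1/162 (S = 1/(-162) = -1/162 ≈ -0.0061728)
(S*3)*(1*(3 + 4)) = (-1/162*3)*(1*(3 + 4)) = -7/54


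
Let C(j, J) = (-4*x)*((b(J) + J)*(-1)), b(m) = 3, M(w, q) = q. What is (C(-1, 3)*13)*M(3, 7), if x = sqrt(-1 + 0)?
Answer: 2184*I ≈ 2184.0*I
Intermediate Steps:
x = I (x = sqrt(-1) = I ≈ 1.0*I)
C(j, J) = -4*I*(-3 - J) (C(j, J) = (-4*I)*((3 + J)*(-1)) = (-4*I)*(-3 - J) = -4*I*(-3 - J))
(C(-1, 3)*13)*M(3, 7) = ((4*I*(3 + 3))*13)*7 = ((4*I*6)*13)*7 = ((24*I)*13)*7 = (312*I)*7 = 2184*I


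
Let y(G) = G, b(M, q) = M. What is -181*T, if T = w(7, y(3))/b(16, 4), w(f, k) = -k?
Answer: 543/16 ≈ 33.938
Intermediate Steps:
T = -3/16 (T = -1*3/16 = -3*1/16 = -3/16 ≈ -0.18750)
-181*T = -181*(-3/16) = 543/16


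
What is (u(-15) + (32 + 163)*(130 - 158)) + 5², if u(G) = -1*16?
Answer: -5451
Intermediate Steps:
u(G) = -16
(u(-15) + (32 + 163)*(130 - 158)) + 5² = (-16 + (32 + 163)*(130 - 158)) + 5² = (-16 + 195*(-28)) + 25 = (-16 - 5460) + 25 = -5476 + 25 = -5451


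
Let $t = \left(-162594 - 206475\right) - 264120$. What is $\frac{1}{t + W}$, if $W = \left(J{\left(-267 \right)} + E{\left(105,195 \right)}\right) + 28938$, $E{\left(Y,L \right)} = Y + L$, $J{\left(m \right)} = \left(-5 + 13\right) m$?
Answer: $- \frac{1}{606087} \approx -1.6499 \cdot 10^{-6}$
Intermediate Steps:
$J{\left(m \right)} = 8 m$
$E{\left(Y,L \right)} = L + Y$
$W = 27102$ ($W = \left(8 \left(-267\right) + \left(195 + 105\right)\right) + 28938 = \left(-2136 + 300\right) + 28938 = -1836 + 28938 = 27102$)
$t = -633189$ ($t = -369069 - 264120 = -633189$)
$\frac{1}{t + W} = \frac{1}{-633189 + 27102} = \frac{1}{-606087} = - \frac{1}{606087}$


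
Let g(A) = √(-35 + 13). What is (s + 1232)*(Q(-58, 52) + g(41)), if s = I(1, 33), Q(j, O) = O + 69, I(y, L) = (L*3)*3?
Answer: 185009 + 1529*I*√22 ≈ 1.8501e+5 + 7171.6*I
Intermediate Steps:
g(A) = I*√22 (g(A) = √(-22) = I*√22)
I(y, L) = 9*L (I(y, L) = (3*L)*3 = 9*L)
Q(j, O) = 69 + O
s = 297 (s = 9*33 = 297)
(s + 1232)*(Q(-58, 52) + g(41)) = (297 + 1232)*((69 + 52) + I*√22) = 1529*(121 + I*√22) = 185009 + 1529*I*√22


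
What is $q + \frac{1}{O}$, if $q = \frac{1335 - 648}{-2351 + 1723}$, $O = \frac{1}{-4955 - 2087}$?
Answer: $- \frac{4423063}{628} \approx -7043.1$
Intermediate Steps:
$O = - \frac{1}{7042}$ ($O = \frac{1}{-7042} = - \frac{1}{7042} \approx -0.00014201$)
$q = - \frac{687}{628}$ ($q = \frac{687}{-628} = 687 \left(- \frac{1}{628}\right) = - \frac{687}{628} \approx -1.0939$)
$q + \frac{1}{O} = - \frac{687}{628} + \frac{1}{- \frac{1}{7042}} = - \frac{687}{628} - 7042 = - \frac{4423063}{628}$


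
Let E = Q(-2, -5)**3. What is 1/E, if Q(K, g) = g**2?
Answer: 1/15625 ≈ 6.4000e-5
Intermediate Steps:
E = 15625 (E = ((-5)**2)**3 = 25**3 = 15625)
1/E = 1/15625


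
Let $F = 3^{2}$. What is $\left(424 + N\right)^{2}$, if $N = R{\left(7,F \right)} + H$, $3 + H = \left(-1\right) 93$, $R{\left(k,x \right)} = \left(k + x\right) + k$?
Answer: $123201$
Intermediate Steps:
$F = 9$
$R{\left(k,x \right)} = x + 2 k$
$H = -96$ ($H = -3 - 93 = -96$)
$N = -73$ ($N = \left(9 + 2 \cdot 7\right) - 96 = \left(9 + 14\right) - 96 = 23 - 96 = -73$)
$\left(424 + N\right)^{2} = \left(424 - 73\right)^{2} = 351^{2} = 123201$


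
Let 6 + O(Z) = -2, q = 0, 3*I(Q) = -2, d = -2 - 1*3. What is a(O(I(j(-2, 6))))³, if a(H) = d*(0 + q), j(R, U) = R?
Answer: 0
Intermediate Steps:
d = -5 (d = -2 - 3 = -5)
I(Q) = -⅔ (I(Q) = (⅓)*(-2) = -⅔)
O(Z) = -8 (O(Z) = -6 - 2 = -8)
a(H) = 0 (a(H) = -5*(0 + 0) = -5*0 = 0)
a(O(I(j(-2, 6))))³ = 0³ = 0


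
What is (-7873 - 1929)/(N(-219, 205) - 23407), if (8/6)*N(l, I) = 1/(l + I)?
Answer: 548912/1310795 ≈ 0.41876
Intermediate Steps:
N(l, I) = 3/(4*(I + l)) (N(l, I) = 3/(4*(l + I)) = 3/(4*(I + l)))
(-7873 - 1929)/(N(-219, 205) - 23407) = (-7873 - 1929)/(3/(4*(205 - 219)) - 23407) = -9802/((3/4)/(-14) - 23407) = -9802/((3/4)*(-1/14) - 23407) = -9802/(-3/56 - 23407) = -9802/(-1310795/56) = -9802*(-56/1310795) = 548912/1310795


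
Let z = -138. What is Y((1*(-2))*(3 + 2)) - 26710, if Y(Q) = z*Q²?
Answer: -40510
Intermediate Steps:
Y(Q) = -138*Q²
Y((1*(-2))*(3 + 2)) - 26710 = -138*4*(3 + 2)² - 26710 = -138*(-2*5)² - 26710 = -138*(-10)² - 26710 = -138*100 - 26710 = -13800 - 26710 = -40510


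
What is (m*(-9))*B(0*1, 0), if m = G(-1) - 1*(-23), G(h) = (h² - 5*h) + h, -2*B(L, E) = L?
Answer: 0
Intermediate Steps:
B(L, E) = -L/2
G(h) = h² - 4*h
m = 28 (m = -(-4 - 1) - 1*(-23) = -1*(-5) + 23 = 5 + 23 = 28)
(m*(-9))*B(0*1, 0) = (28*(-9))*(-0) = -(-126)*0 = -252*0 = 0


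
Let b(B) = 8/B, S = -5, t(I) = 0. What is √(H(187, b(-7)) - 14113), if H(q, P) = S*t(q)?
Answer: I*√14113 ≈ 118.8*I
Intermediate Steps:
H(q, P) = 0 (H(q, P) = -5*0 = 0)
√(H(187, b(-7)) - 14113) = √(0 - 14113) = √(-14113) = I*√14113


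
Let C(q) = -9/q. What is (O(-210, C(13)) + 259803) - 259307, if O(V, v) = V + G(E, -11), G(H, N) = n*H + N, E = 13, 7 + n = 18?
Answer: 418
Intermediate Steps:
n = 11 (n = -7 + 18 = 11)
G(H, N) = N + 11*H (G(H, N) = 11*H + N = N + 11*H)
O(V, v) = 132 + V (O(V, v) = V + (-11 + 11*13) = V + (-11 + 143) = V + 132 = 132 + V)
(O(-210, C(13)) + 259803) - 259307 = ((132 - 210) + 259803) - 259307 = (-78 + 259803) - 259307 = 259725 - 259307 = 418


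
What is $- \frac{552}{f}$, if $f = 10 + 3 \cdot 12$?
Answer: $-12$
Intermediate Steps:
$f = 46$ ($f = 10 + 36 = 46$)
$- \frac{552}{f} = - \frac{552}{46} = \left(-552\right) \frac{1}{46} = -12$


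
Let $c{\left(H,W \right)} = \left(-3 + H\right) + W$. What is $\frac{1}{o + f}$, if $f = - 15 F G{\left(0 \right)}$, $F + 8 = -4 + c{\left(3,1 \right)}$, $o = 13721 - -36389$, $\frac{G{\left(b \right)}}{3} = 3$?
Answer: $\frac{1}{51595} \approx 1.9382 \cdot 10^{-5}$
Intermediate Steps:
$G{\left(b \right)} = 9$ ($G{\left(b \right)} = 3 \cdot 3 = 9$)
$o = 50110$ ($o = 13721 + 36389 = 50110$)
$c{\left(H,W \right)} = -3 + H + W$
$F = -11$ ($F = -8 + \left(-4 + \left(-3 + 3 + 1\right)\right) = -8 + \left(-4 + 1\right) = -8 - 3 = -11$)
$f = 1485$ ($f = \left(-15\right) \left(-11\right) 9 = 165 \cdot 9 = 1485$)
$\frac{1}{o + f} = \frac{1}{50110 + 1485} = \frac{1}{51595}$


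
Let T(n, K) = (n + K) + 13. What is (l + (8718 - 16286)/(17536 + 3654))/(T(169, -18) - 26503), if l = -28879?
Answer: 305976789/279061705 ≈ 1.0964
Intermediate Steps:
T(n, K) = 13 + K + n (T(n, K) = (K + n) + 13 = 13 + K + n)
(l + (8718 - 16286)/(17536 + 3654))/(T(169, -18) - 26503) = (-28879 + (8718 - 16286)/(17536 + 3654))/((13 - 18 + 169) - 26503) = (-28879 - 7568/21190)/(164 - 26503) = (-28879 - 7568*1/21190)/(-26339) = (-28879 - 3784/10595)*(-1/26339) = -305976789/10595*(-1/26339) = 305976789/279061705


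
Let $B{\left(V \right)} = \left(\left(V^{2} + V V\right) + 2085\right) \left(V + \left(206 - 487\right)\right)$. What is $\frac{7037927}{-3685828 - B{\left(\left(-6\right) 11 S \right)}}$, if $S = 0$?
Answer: $- \frac{7037927}{3099943} \approx -2.2703$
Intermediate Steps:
$B{\left(V \right)} = \left(-281 + V\right) \left(2085 + 2 V^{2}\right)$ ($B{\left(V \right)} = \left(\left(V^{2} + V^{2}\right) + 2085\right) \left(V - 281\right) = \left(2 V^{2} + 2085\right) \left(-281 + V\right) = \left(2085 + 2 V^{2}\right) \left(-281 + V\right) = \left(-281 + V\right) \left(2085 + 2 V^{2}\right)$)
$\frac{7037927}{-3685828 - B{\left(\left(-6\right) 11 S \right)}} = \frac{7037927}{-3685828 - \left(-585885 - 562 \left(\left(-6\right) 11 \cdot 0\right)^{2} + 2 \left(\left(-6\right) 11 \cdot 0\right)^{3} + 2085 \left(-6\right) 11 \cdot 0\right)} = \frac{7037927}{-3685828 - \left(-585885 - 562 \left(\left(-66\right) 0\right)^{2} + 2 \left(\left(-66\right) 0\right)^{3} + 2085 \left(\left(-66\right) 0\right)\right)} = \frac{7037927}{-3685828 - \left(-585885 - 562 \cdot 0^{2} + 2 \cdot 0^{3} + 2085 \cdot 0\right)} = \frac{7037927}{-3685828 - \left(-585885 - 0 + 2 \cdot 0 + 0\right)} = \frac{7037927}{-3685828 - \left(-585885 + 0 + 0 + 0\right)} = \frac{7037927}{-3685828 - -585885} = \frac{7037927}{-3685828 + 585885} = \frac{7037927}{-3099943} = 7037927 \left(- \frac{1}{3099943}\right) = - \frac{7037927}{3099943}$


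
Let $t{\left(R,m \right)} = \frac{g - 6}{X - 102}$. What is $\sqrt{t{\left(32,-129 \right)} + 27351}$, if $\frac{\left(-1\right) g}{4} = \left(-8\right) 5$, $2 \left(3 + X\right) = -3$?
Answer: $\frac{\sqrt{1240821915}}{213} \approx 165.38$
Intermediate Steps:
$X = - \frac{9}{2}$ ($X = -3 + \frac{1}{2} \left(-3\right) = -3 - \frac{3}{2} = - \frac{9}{2} \approx -4.5$)
$g = 160$ ($g = - 4 \left(\left(-8\right) 5\right) = \left(-4\right) \left(-40\right) = 160$)
$t{\left(R,m \right)} = - \frac{308}{213}$ ($t{\left(R,m \right)} = \frac{160 - 6}{- \frac{9}{2} - 102} = \frac{154}{- \frac{213}{2}} = 154 \left(- \frac{2}{213}\right) = - \frac{308}{213}$)
$\sqrt{t{\left(32,-129 \right)} + 27351} = \sqrt{- \frac{308}{213} + 27351} = \sqrt{\frac{5825455}{213}} = \frac{\sqrt{1240821915}}{213}$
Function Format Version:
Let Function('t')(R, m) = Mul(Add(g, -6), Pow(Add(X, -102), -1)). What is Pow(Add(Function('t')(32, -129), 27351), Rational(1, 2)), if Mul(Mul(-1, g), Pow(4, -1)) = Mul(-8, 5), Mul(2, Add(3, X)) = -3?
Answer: Mul(Rational(1, 213), Pow(1240821915, Rational(1, 2))) ≈ 165.38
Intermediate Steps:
X = Rational(-9, 2) (X = Add(-3, Mul(Rational(1, 2), -3)) = Add(-3, Rational(-3, 2)) = Rational(-9, 2) ≈ -4.5000)
g = 160 (g = Mul(-4, Mul(-8, 5)) = Mul(-4, -40) = 160)
Function('t')(R, m) = Rational(-308, 213) (Function('t')(R, m) = Mul(Add(160, -6), Pow(Add(Rational(-9, 2), -102), -1)) = Mul(154, Pow(Rational(-213, 2), -1)) = Mul(154, Rational(-2, 213)) = Rational(-308, 213))
Pow(Add(Function('t')(32, -129), 27351), Rational(1, 2)) = Pow(Add(Rational(-308, 213), 27351), Rational(1, 2)) = Pow(Rational(5825455, 213), Rational(1, 2)) = Mul(Rational(1, 213), Pow(1240821915, Rational(1, 2)))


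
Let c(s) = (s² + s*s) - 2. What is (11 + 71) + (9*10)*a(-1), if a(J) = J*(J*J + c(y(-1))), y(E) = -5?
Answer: -4328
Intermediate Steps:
c(s) = -2 + 2*s² (c(s) = (s² + s²) - 2 = 2*s² - 2 = -2 + 2*s²)
a(J) = J*(48 + J²) (a(J) = J*(J*J + (-2 + 2*(-5)²)) = J*(J² + (-2 + 2*25)) = J*(J² + (-2 + 50)) = J*(J² + 48) = J*(48 + J²))
(11 + 71) + (9*10)*a(-1) = (11 + 71) + (9*10)*(-(48 + (-1)²)) = 82 + 90*(-(48 + 1)) = 82 + 90*(-1*49) = 82 + 90*(-49) = 82 - 4410 = -4328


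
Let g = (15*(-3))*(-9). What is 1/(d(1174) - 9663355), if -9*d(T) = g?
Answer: -1/9663400 ≈ -1.0348e-7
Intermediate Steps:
g = 405 (g = -45*(-9) = 405)
d(T) = -45 (d(T) = -1/9*405 = -45)
1/(d(1174) - 9663355) = 1/(-45 - 9663355) = 1/(-9663400) = -1/9663400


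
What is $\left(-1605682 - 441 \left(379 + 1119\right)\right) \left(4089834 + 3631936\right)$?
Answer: $-17499847351000$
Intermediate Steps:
$\left(-1605682 - 441 \left(379 + 1119\right)\right) \left(4089834 + 3631936\right) = \left(-1605682 - 660618\right) 7721770 = \left(-2266300\right) 7721770 = -17499847351000$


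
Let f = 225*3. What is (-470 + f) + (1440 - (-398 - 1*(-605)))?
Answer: 1438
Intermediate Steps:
f = 675
(-470 + f) + (1440 - (-398 - 1*(-605))) = (-470 + 675) + (1440 - (-398 - 1*(-605))) = 205 + (1440 - (-398 + 605)) = 205 + (1440 - 1*207) = 205 + (1440 - 207) = 205 + 1233 = 1438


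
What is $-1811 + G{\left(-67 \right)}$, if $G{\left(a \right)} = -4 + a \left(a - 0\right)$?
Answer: $2674$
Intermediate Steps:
$G{\left(a \right)} = -4 + a^{2}$ ($G{\left(a \right)} = -4 + a \left(a + 0\right) = -4 + a a = -4 + a^{2}$)
$-1811 + G{\left(-67 \right)} = -1811 - \left(4 - \left(-67\right)^{2}\right) = -1811 + \left(-4 + 4489\right) = -1811 + 4485 = 2674$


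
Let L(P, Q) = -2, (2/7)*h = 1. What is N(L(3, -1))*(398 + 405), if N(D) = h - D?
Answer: 8833/2 ≈ 4416.5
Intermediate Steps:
h = 7/2 (h = (7/2)*1 = 7/2 ≈ 3.5000)
N(D) = 7/2 - D
N(L(3, -1))*(398 + 405) = (7/2 - 1*(-2))*(398 + 405) = (7/2 + 2)*803 = (11/2)*803 = 8833/2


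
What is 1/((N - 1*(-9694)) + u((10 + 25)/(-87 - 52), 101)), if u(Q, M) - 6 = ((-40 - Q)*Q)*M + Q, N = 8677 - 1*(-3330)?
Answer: 19321/438926957 ≈ 4.4019e-5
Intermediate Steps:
N = 12007 (N = 8677 + 3330 = 12007)
u(Q, M) = 6 + Q + M*Q*(-40 - Q) (u(Q, M) = 6 + (((-40 - Q)*Q)*M + Q) = 6 + ((Q*(-40 - Q))*M + Q) = 6 + (M*Q*(-40 - Q) + Q) = 6 + (Q + M*Q*(-40 - Q)) = 6 + Q + M*Q*(-40 - Q))
1/((N - 1*(-9694)) + u((10 + 25)/(-87 - 52), 101)) = 1/((12007 - 1*(-9694)) + (6 + (10 + 25)/(-87 - 52) - 1*101*((10 + 25)/(-87 - 52))² - 40*101*(10 + 25)/(-87 - 52))) = 1/((12007 + 9694) + (6 + 35/(-139) - 1*101*(35/(-139))² - 40*101*35/(-139))) = 1/(21701 + (6 + 35*(-1/139) - 1*101*(35*(-1/139))² - 40*101*35*(-1/139))) = 1/(21701 + (6 - 35/139 - 1*101*(-35/139)² - 40*101*(-35/139))) = 1/(21701 + (6 - 35/139 - 1*101*1225/19321 + 141400/139)) = 1/(21701 + (6 - 35/139 - 123725/19321 + 141400/139)) = 1/(21701 + 19641936/19321) = 1/(438926957/19321) = 19321/438926957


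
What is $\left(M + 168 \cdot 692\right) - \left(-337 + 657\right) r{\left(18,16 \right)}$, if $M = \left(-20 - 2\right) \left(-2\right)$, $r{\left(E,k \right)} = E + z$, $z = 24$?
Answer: $102860$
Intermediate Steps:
$r{\left(E,k \right)} = 24 + E$ ($r{\left(E,k \right)} = E + 24 = 24 + E$)
$M = 44$ ($M = \left(-20 - 2\right) \left(-2\right) = \left(-22\right) \left(-2\right) = 44$)
$\left(M + 168 \cdot 692\right) - \left(-337 + 657\right) r{\left(18,16 \right)} = \left(44 + 168 \cdot 692\right) - \left(-337 + 657\right) \left(24 + 18\right) = \left(44 + 116256\right) - 320 \cdot 42 = 116300 - 13440 = 102860$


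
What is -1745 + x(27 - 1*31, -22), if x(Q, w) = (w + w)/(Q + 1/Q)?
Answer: -29489/17 ≈ -1734.6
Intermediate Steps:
x(Q, w) = 2*w/(Q + 1/Q) (x(Q, w) = (2*w)/(Q + 1/Q) = 2*w/(Q + 1/Q))
-1745 + x(27 - 1*31, -22) = -1745 + 2*(27 - 1*31)*(-22)/(1 + (27 - 1*31)**2) = -1745 + 2*(27 - 31)*(-22)/(1 + (27 - 31)**2) = -1745 + 2*(-4)*(-22)/(1 + (-4)**2) = -1745 + 2*(-4)*(-22)/(1 + 16) = -1745 + 2*(-4)*(-22)/17 = -1745 + 2*(-4)*(-22)*(1/17) = -1745 + 176/17 = -29489/17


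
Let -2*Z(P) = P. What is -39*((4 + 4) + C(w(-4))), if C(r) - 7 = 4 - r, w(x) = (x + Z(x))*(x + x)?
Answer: -117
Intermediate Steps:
Z(P) = -P/2
w(x) = x**2 (w(x) = (x - x/2)*(x + x) = (x/2)*(2*x) = x**2)
C(r) = 11 - r (C(r) = 7 + (4 - r) = 11 - r)
-39*((4 + 4) + C(w(-4))) = -39*((4 + 4) + (11 - 1*(-4)**2)) = -39*(8 + (11 - 1*16)) = -39*(8 + (11 - 16)) = -39*(8 - 5) = -39*3 = -117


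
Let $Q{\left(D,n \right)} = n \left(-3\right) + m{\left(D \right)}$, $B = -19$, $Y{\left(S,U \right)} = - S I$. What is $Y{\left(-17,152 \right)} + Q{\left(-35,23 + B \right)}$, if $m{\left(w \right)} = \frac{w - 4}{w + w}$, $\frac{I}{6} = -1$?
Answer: $- \frac{7941}{70} \approx -113.44$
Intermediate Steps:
$I = -6$ ($I = 6 \left(-1\right) = -6$)
$Y{\left(S,U \right)} = 6 S$ ($Y{\left(S,U \right)} = - S \left(-6\right) = 6 S$)
$m{\left(w \right)} = \frac{-4 + w}{2 w}$
$Q{\left(D,n \right)} = - 3 n + \frac{-4 + D}{2 D}$ ($Q{\left(D,n \right)} = n \left(-3\right) + \frac{-4 + D}{2 D} = - 3 n + \frac{-4 + D}{2 D}$)
$Y{\left(-17,152 \right)} + Q{\left(-35,23 + B \right)} = 6 \left(-17\right) - \left(- \frac{1}{2} - \frac{2}{35} + 3 \left(23 - 19\right)\right) = -102 - \frac{801}{70} = - \frac{7941}{70}$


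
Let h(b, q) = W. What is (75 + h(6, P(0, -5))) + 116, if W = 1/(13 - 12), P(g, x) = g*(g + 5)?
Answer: 192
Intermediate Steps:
P(g, x) = g*(5 + g)
W = 1 (W = 1/1 = 1)
h(b, q) = 1
(75 + h(6, P(0, -5))) + 116 = (75 + 1) + 116 = 76 + 116 = 192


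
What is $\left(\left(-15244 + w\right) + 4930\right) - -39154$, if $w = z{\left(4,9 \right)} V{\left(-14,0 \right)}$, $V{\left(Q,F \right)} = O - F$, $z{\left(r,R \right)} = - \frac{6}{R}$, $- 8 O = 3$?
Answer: $\frac{115361}{4} \approx 28840.0$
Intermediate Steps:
$O = - \frac{3}{8}$ ($O = \left(- \frac{1}{8}\right) 3 = - \frac{3}{8} \approx -0.375$)
$V{\left(Q,F \right)} = - \frac{3}{8} - F$
$w = \frac{1}{4}$ ($w = - \frac{6}{9} \left(- \frac{3}{8} - 0\right) = \left(-6\right) \frac{1}{9} \left(- \frac{3}{8} + 0\right) = \left(- \frac{2}{3}\right) \left(- \frac{3}{8}\right) = \frac{1}{4} \approx 0.25$)
$\left(\left(-15244 + w\right) + 4930\right) - -39154 = \left(\left(-15244 + \frac{1}{4}\right) + 4930\right) - -39154 = \left(- \frac{60975}{4} + 4930\right) + 39154 = - \frac{41255}{4} + 39154 = \frac{115361}{4}$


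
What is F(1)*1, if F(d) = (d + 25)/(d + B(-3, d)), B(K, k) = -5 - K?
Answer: -26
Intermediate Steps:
F(d) = (25 + d)/(-2 + d) (F(d) = (d + 25)/(d + (-5 - 1*(-3))) = (25 + d)/(d + (-5 + 3)) = (25 + d)/(d - 2) = (25 + d)/(-2 + d))
F(1)*1 = ((25 + 1)/(-2 + 1))*1 = (26/(-1))*1 = -1*26*1 = -26*1 = -26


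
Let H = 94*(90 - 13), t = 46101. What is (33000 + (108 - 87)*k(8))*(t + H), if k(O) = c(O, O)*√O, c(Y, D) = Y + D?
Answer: 1760187000 + 35843808*√2 ≈ 1.8109e+9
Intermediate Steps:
c(Y, D) = D + Y
H = 7238 (H = 94*77 = 7238)
k(O) = 2*O^(3/2) (k(O) = (O + O)*√O = (2*O)*√O = 2*O^(3/2))
(33000 + (108 - 87)*k(8))*(t + H) = (33000 + (108 - 87)*(2*8^(3/2)))*(46101 + 7238) = (33000 + 21*(2*(16*√2)))*53339 = (33000 + 21*(32*√2))*53339 = (33000 + 672*√2)*53339 = 1760187000 + 35843808*√2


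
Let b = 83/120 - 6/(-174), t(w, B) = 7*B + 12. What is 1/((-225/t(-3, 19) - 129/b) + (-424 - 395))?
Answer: -73283/73151172 ≈ -0.0010018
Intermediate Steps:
t(w, B) = 12 + 7*B
b = 2527/3480 (b = 83*(1/120) - 6*(-1/174) = 83/120 + 1/29 = 2527/3480 ≈ 0.72615)
1/((-225/t(-3, 19) - 129/b) + (-424 - 395)) = 1/((-225/(12 + 7*19) - 129/2527/3480) + (-424 - 395)) = 1/((-225/(12 + 133) - 129*3480/2527) - 819) = 1/((-225/145 - 448920/2527) - 819) = 1/((-225*1/145 - 448920/2527) - 819) = 1/((-45/29 - 448920/2527) - 819) = 1/(-13132395/73283 - 819) = 1/(-73151172/73283) = -73283/73151172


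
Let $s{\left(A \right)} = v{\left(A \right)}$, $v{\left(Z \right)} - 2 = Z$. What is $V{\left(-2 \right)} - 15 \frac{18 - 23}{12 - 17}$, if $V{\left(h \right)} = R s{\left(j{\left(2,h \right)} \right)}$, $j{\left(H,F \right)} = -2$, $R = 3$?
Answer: $-15$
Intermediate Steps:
$v{\left(Z \right)} = 2 + Z$
$s{\left(A \right)} = 2 + A$
$V{\left(h \right)} = 0$ ($V{\left(h \right)} = 3 \left(2 - 2\right) = 3 \cdot 0 = 0$)
$V{\left(-2 \right)} - 15 \frac{18 - 23}{12 - 17} = 0 - 15 \frac{18 - 23}{12 - 17} = 0 - 15 \left(- \frac{5}{-5}\right) = 0 - 15 \left(\left(-5\right) \left(- \frac{1}{5}\right)\right) = 0 - 15 = -15$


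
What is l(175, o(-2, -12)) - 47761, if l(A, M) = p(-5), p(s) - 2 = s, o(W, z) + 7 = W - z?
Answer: -47764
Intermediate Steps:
o(W, z) = -7 + W - z (o(W, z) = -7 + (W - z) = -7 + W - z)
p(s) = 2 + s
l(A, M) = -3 (l(A, M) = 2 - 5 = -3)
l(175, o(-2, -12)) - 47761 = -3 - 47761 = -47764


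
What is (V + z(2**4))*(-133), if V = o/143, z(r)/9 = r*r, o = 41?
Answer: -43825229/143 ≈ -3.0647e+5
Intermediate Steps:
z(r) = 9*r**2 (z(r) = 9*(r*r) = 9*r**2)
V = 41/143 ≈ 0.28671
(V + z(2**4))*(-133) = (41/143 + 9*(2**4)**2)*(-133) = (41/143 + 9*16**2)*(-133) = (41/143 + 9*256)*(-133) = (41/143 + 2304)*(-133) = (329513/143)*(-133) = -43825229/143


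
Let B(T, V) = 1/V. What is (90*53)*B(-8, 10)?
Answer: 477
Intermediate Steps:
(90*53)*B(-8, 10) = (90*53)/10 = 4770*(⅒) = 477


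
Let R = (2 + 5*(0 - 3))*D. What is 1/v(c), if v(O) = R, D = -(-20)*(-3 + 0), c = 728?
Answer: 1/780 ≈ 0.0012821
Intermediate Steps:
D = -60 (D = -(-20)*(-3) = -4*15 = -60)
R = 780 (R = (2 + 5*(0 - 3))*(-60) = (2 + 5*(-3))*(-60) = (2 - 15)*(-60) = -13*(-60) = 780)
v(O) = 780
1/v(c) = 1/780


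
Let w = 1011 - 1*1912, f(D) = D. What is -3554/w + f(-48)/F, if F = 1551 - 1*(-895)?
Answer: 4324918/1101923 ≈ 3.9249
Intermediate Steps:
w = -901 (w = 1011 - 1912 = -901)
F = 2446 (F = 1551 + 895 = 2446)
-3554/w + f(-48)/F = -3554/(-901) - 48/2446 = -3554*(-1/901) - 48*1/2446 = 3554/901 - 24/1223 = 4324918/1101923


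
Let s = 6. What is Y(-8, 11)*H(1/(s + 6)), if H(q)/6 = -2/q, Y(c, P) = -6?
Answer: 864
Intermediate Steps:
H(q) = -12/q (H(q) = 6*(-2/q) = -12/q)
Y(-8, 11)*H(1/(s + 6)) = -(-72)/(1/(6 + 6)) = -(-72)/(1/12) = -(-72)/1/12 = -(-72)*12 = -6*(-144) = 864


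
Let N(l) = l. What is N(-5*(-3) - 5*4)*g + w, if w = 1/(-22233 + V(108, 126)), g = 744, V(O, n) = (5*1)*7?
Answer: -82576561/22198 ≈ -3720.0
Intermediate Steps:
V(O, n) = 35 (V(O, n) = 5*7 = 35)
w = -1/22198 (w = 1/(-22233 + 35) = 1/(-22198) = -1/22198 ≈ -4.5049e-5)
N(-5*(-3) - 5*4)*g + w = (-5*(-3) - 5*4)*744 - 1/22198 = (15 - 20)*744 - 1/22198 = -5*744 - 1/22198 = -3720 - 1/22198 = -82576561/22198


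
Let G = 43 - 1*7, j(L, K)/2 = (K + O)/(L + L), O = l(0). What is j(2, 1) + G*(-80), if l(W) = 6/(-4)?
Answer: -11521/4 ≈ -2880.3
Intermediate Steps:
l(W) = -3/2 (l(W) = 6*(-1/4) = -3/2)
O = -3/2 ≈ -1.5000
j(L, K) = (-3/2 + K)/L (j(L, K) = 2*((K - 3/2)/(L + L)) = 2*((-3/2 + K)/((2*L))) = 2*((-3/2 + K)*(1/(2*L))) = 2*((-3/2 + K)/(2*L)) = (-3/2 + K)/L)
G = 36 (G = 43 - 7 = 36)
j(2, 1) + G*(-80) = (-3/2 + 1)/2 + 36*(-80) = (1/2)*(-1/2) - 2880 = -1/4 - 2880 = -11521/4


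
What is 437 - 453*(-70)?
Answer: 32147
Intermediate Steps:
437 - 453*(-70) = 437 + 31710 = 32147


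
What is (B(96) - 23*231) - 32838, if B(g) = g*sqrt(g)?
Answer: -38151 + 384*sqrt(6) ≈ -37210.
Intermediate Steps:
B(g) = g**(3/2)
(B(96) - 23*231) - 32838 = (96**(3/2) - 23*231) - 32838 = (384*sqrt(6) - 5313) - 32838 = (-5313 + 384*sqrt(6)) - 32838 = -38151 + 384*sqrt(6)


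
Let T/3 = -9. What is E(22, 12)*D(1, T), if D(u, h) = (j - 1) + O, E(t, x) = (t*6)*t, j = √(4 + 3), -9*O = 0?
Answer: -2904 + 2904*√7 ≈ 4779.3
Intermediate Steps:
T = -27 (T = 3*(-9) = -27)
O = 0 (O = -⅑*0 = 0)
j = √7 ≈ 2.6458
E(t, x) = 6*t² (E(t, x) = (6*t)*t = 6*t²)
D(u, h) = -1 + √7 (D(u, h) = (√7 - 1) + 0 = (-1 + √7) + 0 = -1 + √7)
E(22, 12)*D(1, T) = (6*22²)*(-1 + √7) = (6*484)*(-1 + √7) = 2904*(-1 + √7) = -2904 + 2904*√7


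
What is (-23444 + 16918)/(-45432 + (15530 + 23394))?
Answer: 3263/3254 ≈ 1.0028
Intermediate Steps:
(-23444 + 16918)/(-45432 + (15530 + 23394)) = -6526/(-45432 + 38924) = -6526/(-6508) = -6526*(-1/6508) = 3263/3254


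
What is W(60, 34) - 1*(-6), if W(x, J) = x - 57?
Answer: 9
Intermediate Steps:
W(x, J) = -57 + x
W(60, 34) - 1*(-6) = (-57 + 60) - 1*(-6) = 3 + 6 = 9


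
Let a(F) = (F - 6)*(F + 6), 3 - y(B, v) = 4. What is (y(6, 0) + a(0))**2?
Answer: 1369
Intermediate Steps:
y(B, v) = -1 (y(B, v) = 3 - 1*4 = 3 - 4 = -1)
a(F) = (-6 + F)*(6 + F)
(y(6, 0) + a(0))**2 = (-1 + (-36 + 0**2))**2 = (-1 + (-36 + 0))**2 = (-1 - 36)**2 = (-37)**2 = 1369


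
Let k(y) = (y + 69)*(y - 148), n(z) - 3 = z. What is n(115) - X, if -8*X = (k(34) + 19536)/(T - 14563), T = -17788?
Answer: 15265775/129404 ≈ 117.97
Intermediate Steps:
n(z) = 3 + z
k(y) = (-148 + y)*(69 + y) (k(y) = (69 + y)*(-148 + y) = (-148 + y)*(69 + y))
X = 3897/129404 (X = -((-10212 + 34**2 - 79*34) + 19536)/(8*(-17788 - 14563)) = -((-10212 + 1156 - 2686) + 19536)/(8*(-32351)) = -(-11742 + 19536)*(-1)/(8*32351) = -3897*(-1)/(4*32351) = -1/8*(-7794/32351) = 3897/129404 ≈ 0.030115)
n(115) - X = (3 + 115) - 1*3897/129404 = 118 - 3897/129404 = 15265775/129404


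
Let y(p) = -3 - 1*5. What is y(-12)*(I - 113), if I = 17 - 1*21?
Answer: 936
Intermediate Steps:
I = -4 (I = 17 - 21 = -4)
y(p) = -8 (y(p) = -3 - 5 = -8)
y(-12)*(I - 113) = -8*(-4 - 113) = -8*(-117) = 936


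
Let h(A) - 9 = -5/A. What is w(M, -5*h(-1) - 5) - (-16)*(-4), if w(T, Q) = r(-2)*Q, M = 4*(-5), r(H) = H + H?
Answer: 236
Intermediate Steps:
h(A) = 9 - 5/A
r(H) = 2*H
M = -20
w(T, Q) = -4*Q (w(T, Q) = (2*(-2))*Q = -4*Q)
w(M, -5*h(-1) - 5) - (-16)*(-4) = -4*(-5*(9 - 5/(-1)) - 5) - (-16)*(-4) = -4*(-5*(9 - 5*(-1)) - 5) - 1*64 = -4*(-5*(9 + 5) - 5) - 64 = -4*(-5*14 - 5) - 64 = -4*(-70 - 5) - 64 = -4*(-75) - 64 = 300 - 64 = 236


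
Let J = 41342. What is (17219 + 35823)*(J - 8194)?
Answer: 1758236216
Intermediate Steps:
(17219 + 35823)*(J - 8194) = (17219 + 35823)*(41342 - 8194) = 53042*33148 = 1758236216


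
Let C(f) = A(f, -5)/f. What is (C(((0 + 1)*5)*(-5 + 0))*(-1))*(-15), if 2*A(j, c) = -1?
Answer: 3/10 ≈ 0.30000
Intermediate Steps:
A(j, c) = -½ (A(j, c) = (½)*(-1) = -½)
C(f) = -1/(2*f)
(C(((0 + 1)*5)*(-5 + 0))*(-1))*(-15) = (-1/(5*(0 + 1)*(-5 + 0))/2*(-1))*(-15) = (-1/(2*((1*5)*(-5)))*(-1))*(-15) = (-1/(2*(5*(-5)))*(-1))*(-15) = (-½/(-25)*(-1))*(-15) = (-½*(-1/25)*(-1))*(-15) = ((1/50)*(-1))*(-15) = -1/50*(-15) = 3/10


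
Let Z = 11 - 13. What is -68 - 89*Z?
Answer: 110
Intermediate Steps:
Z = -2
-68 - 89*Z = -68 - 89*(-2) = -68 + 178 = 110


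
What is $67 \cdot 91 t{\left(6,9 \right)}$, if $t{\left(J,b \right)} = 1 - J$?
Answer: $-30485$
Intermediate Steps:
$67 \cdot 91 t{\left(6,9 \right)} = 67 \cdot 91 \left(1 - 6\right) = 6097 \left(1 - 6\right) = 6097 \left(-5\right) = -30485$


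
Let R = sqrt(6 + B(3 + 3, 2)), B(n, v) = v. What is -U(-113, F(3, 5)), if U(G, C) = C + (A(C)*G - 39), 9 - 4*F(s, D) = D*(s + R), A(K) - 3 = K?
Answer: 210 - 280*sqrt(2) ≈ -185.98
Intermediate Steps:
A(K) = 3 + K
R = 2*sqrt(2) (R = sqrt(6 + 2) = sqrt(8) = 2*sqrt(2) ≈ 2.8284)
F(s, D) = 9/4 - D*(s + 2*sqrt(2))/4
U(G, C) = -39 + C + G*(3 + C) (U(G, C) = C + ((3 + C)*G - 39) = C + (G*(3 + C) - 39) = C + (-39 + G*(3 + C)) = -39 + C + G*(3 + C))
-U(-113, F(3, 5)) = -(-39 + (9/4 - 1/2*5*sqrt(2) - 1/4*5*3) - 113*(3 + (9/4 - 1/2*5*sqrt(2) - 1/4*5*3))) = -(-39 + (9/4 - 5*sqrt(2)/2 - 15/4) - 113*(3 + (9/4 - 5*sqrt(2)/2 - 15/4))) = -(-39 + (-3/2 - 5*sqrt(2)/2) - 113*(3 + (-3/2 - 5*sqrt(2)/2))) = -(-39 + (-3/2 - 5*sqrt(2)/2) - 113*(3/2 - 5*sqrt(2)/2)) = -(-39 + (-3/2 - 5*sqrt(2)/2) + (-339/2 + 565*sqrt(2)/2)) = -(-210 + 280*sqrt(2)) = 210 - 280*sqrt(2)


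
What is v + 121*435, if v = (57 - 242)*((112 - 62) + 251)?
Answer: -3050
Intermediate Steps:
v = -55685 (v = -185*(50 + 251) = -185*301 = -55685)
v + 121*435 = -55685 + 121*435 = -55685 + 52635 = -3050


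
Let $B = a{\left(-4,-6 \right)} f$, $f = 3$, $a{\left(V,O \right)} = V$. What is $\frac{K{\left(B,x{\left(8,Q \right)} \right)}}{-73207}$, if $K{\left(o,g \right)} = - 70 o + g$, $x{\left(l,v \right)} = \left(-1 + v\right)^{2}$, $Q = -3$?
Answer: $- \frac{856}{73207} \approx -0.011693$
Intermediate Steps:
$B = -12$ ($B = \left(-4\right) 3 = -12$)
$K{\left(o,g \right)} = g - 70 o$
$\frac{K{\left(B,x{\left(8,Q \right)} \right)}}{-73207} = \frac{\left(-1 - 3\right)^{2} - -840}{-73207} = \left(\left(-4\right)^{2} + 840\right) \left(- \frac{1}{73207}\right) = \left(16 + 840\right) \left(- \frac{1}{73207}\right) = 856 \left(- \frac{1}{73207}\right) = - \frac{856}{73207}$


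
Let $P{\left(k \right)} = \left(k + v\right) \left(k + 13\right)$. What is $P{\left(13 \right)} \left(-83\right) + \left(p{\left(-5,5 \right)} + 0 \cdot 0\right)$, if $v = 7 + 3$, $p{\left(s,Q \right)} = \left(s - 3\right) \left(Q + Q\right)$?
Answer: $-49714$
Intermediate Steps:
$p{\left(s,Q \right)} = 2 Q \left(-3 + s\right)$ ($p{\left(s,Q \right)} = \left(-3 + s\right) 2 Q = 2 Q \left(-3 + s\right)$)
$v = 10$
$P{\left(k \right)} = \left(10 + k\right) \left(13 + k\right)$ ($P{\left(k \right)} = \left(k + 10\right) \left(k + 13\right) = \left(10 + k\right) \left(13 + k\right)$)
$P{\left(13 \right)} \left(-83\right) + \left(p{\left(-5,5 \right)} + 0 \cdot 0\right) = \left(130 + 13^{2} + 23 \cdot 13\right) \left(-83\right) + \left(2 \cdot 5 \left(-3 - 5\right) + 0 \cdot 0\right) = \left(130 + 169 + 299\right) \left(-83\right) + \left(2 \cdot 5 \left(-8\right) + 0\right) = 598 \left(-83\right) + \left(-80 + 0\right) = -49634 - 80 = -49714$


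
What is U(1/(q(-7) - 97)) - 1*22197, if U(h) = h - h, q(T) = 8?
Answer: -22197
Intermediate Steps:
U(h) = 0
U(1/(q(-7) - 97)) - 1*22197 = 0 - 1*22197 = 0 - 22197 = -22197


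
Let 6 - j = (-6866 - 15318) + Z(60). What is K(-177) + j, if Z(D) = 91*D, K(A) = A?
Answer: 16553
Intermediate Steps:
j = 16730 (j = 6 - ((-6866 - 15318) + 91*60) = 6 - (-22184 + 5460) = 6 - 1*(-16724) = 6 + 16724 = 16730)
K(-177) + j = -177 + 16730 = 16553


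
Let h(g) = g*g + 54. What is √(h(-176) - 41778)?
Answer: 2*I*√2687 ≈ 103.67*I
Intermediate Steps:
h(g) = 54 + g² (h(g) = g² + 54 = 54 + g²)
√(h(-176) - 41778) = √((54 + (-176)²) - 41778) = √((54 + 30976) - 41778) = √(31030 - 41778) = √(-10748) = 2*I*√2687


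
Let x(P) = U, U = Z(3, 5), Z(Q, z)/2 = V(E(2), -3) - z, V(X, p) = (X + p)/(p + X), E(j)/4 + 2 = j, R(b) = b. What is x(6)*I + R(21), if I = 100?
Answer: -779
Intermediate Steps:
E(j) = -8 + 4*j
V(X, p) = 1 (V(X, p) = (X + p)/(X + p) = 1)
Z(Q, z) = 2 - 2*z (Z(Q, z) = 2*(1 - z) = 2 - 2*z)
U = -8 (U = 2 - 2*5 = 2 - 10 = -8)
x(P) = -8
x(6)*I + R(21) = -8*100 + 21 = -800 + 21 = -779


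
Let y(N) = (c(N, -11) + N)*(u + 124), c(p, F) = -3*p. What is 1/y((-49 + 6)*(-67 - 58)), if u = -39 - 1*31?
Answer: -1/580500 ≈ -1.7227e-6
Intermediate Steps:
u = -70 (u = -39 - 31 = -70)
y(N) = -108*N (y(N) = (-3*N + N)*(-70 + 124) = -2*N*54 = -108*N)
1/y((-49 + 6)*(-67 - 58)) = 1/(-108*(-49 + 6)*(-67 - 58)) = 1/(-(-4644)*(-125)) = 1/(-108*5375) = 1/(-580500) = -1/580500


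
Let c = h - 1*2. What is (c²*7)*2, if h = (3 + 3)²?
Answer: 16184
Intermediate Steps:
h = 36 (h = 6² = 36)
c = 34 (c = 36 - 1*2 = 36 - 2 = 34)
(c²*7)*2 = (34²*7)*2 = (1156*7)*2 = 8092*2 = 16184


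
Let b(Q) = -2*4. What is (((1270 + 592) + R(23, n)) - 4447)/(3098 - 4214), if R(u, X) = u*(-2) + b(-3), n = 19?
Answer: 2639/1116 ≈ 2.3647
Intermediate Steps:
b(Q) = -8
R(u, X) = -8 - 2*u (R(u, X) = u*(-2) - 8 = -2*u - 8 = -8 - 2*u)
(((1270 + 592) + R(23, n)) - 4447)/(3098 - 4214) = (((1270 + 592) + (-8 - 2*23)) - 4447)/(3098 - 4214) = ((1862 + (-8 - 46)) - 4447)/(-1116) = ((1862 - 54) - 4447)*(-1/1116) = (1808 - 4447)*(-1/1116) = -2639*(-1/1116) = 2639/1116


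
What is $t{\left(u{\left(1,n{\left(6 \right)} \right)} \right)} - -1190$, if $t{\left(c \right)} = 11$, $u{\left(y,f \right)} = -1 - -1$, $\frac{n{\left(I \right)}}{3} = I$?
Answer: $1201$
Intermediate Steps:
$n{\left(I \right)} = 3 I$
$u{\left(y,f \right)} = 0$ ($u{\left(y,f \right)} = -1 + 1 = 0$)
$t{\left(u{\left(1,n{\left(6 \right)} \right)} \right)} - -1190 = 11 - -1190 = 11 + 1190 = 1201$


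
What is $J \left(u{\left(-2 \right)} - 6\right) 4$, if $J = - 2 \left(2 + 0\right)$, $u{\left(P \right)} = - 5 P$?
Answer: $-64$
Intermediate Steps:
$J = -4$ ($J = \left(-2\right) 2 = -4$)
$J \left(u{\left(-2 \right)} - 6\right) 4 = - 4 \left(\left(-5\right) \left(-2\right) - 6\right) 4 = - 4 \left(10 - 6\right) 4 = - 4 \cdot 4 \cdot 4 = \left(-4\right) 16 = -64$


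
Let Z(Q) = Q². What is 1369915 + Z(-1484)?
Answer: 3572171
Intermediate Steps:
1369915 + Z(-1484) = 1369915 + (-1484)² = 1369915 + 2202256 = 3572171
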